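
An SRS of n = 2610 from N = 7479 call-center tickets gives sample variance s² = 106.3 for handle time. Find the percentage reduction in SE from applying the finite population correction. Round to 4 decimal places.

f = n/N = 2610/7479 = 0.34897714.
SE_no-fpc = √(s²/n) = 0.20181172; SE_fpc = √((1−f)s²/n) = 0.16283378.
Ratio = √(1−f) = 0.80685988. Reduction = 100·(1 − 0.80685988) = 19.3140%.

19.3140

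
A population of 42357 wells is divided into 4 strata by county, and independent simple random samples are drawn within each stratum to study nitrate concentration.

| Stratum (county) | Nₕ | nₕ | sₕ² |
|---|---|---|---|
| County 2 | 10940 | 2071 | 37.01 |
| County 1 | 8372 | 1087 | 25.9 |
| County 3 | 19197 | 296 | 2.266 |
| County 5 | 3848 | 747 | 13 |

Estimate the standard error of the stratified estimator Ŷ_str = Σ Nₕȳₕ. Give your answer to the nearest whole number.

Var(Ŷ_str) = Σₕ Nₕ²(1 − fₕ)sₕ²/nₕ.
County 2: 10940²·(1 − 2071/10940)·37.01/2071 = 1.7339276 × 10^6.
County 1: 8372²·(1 − 1087/8372)·25.9/1087 = 1.4532121 × 10^6.
County 3: 19197²·(1 − 296/19197)·2.266/296 = 2.7777064 × 10^6.
County 5: 3848²·(1 − 747/3848)·13/747 = 207663.22.
Sum = 6.1725093 × 10^6.
SE = √(6.1725093 × 10^6) = 2484.

2484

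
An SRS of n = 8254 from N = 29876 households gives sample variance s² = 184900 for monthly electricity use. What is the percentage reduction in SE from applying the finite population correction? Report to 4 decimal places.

f = n/N = 8254/29876 = 0.27627527.
SE_no-fpc = √(s²/n) = 4.7329969; SE_fpc = √((1−f)s²/n) = 4.0264557.
Ratio = √(1−f) = 0.85072012. Reduction = 100·(1 − 0.85072012) = 14.9280%.

14.9280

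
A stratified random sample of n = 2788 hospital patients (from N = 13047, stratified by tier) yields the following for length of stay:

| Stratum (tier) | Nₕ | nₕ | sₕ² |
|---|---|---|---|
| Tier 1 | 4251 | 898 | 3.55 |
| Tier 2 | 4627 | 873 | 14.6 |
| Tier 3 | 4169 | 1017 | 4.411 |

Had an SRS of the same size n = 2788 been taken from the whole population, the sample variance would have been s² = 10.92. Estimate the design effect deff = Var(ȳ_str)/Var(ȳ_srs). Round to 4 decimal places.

Var(ȳ_str) = Σ Wₕ²(1−fₕ)sₕ²/nₕ with Wₕ = Nₕ/13047:
  Tier 1: (4251/13047)²·(1−898/4251)·3.55/898 = 3.3102085 × 10^-4
  Tier 2: (4627/13047)²·(1−873/4627)·14.6/873 = 0.0017065187
  Tier 3: (4169/13047)²·(1−1017/4169)·4.411/1017 = 3.3482115 × 10^-4
  → Var(ȳ_str) = 0.0023723607.
Var(ȳ_srs) = (1 − 2788/13047)·10.92/2788 = 0.0030798122.
deff = 0.0023723607 / 0.0030798122 = 0.7703.

0.7703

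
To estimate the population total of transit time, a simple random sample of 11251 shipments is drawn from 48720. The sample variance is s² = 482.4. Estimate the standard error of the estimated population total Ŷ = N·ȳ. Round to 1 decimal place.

Var(Ŷ) = N²·Var(ȳ) = N²·(1 − n/N)·s²/n.
f = 11251/48720 = 0.23093186; Var(ȳ) = 0.76906814·482.4/11251 = 0.032974711.
Var(Ŷ) = 48720² · 0.032974711 = 7.827004 × 10^7.
SE(Ŷ) = √(7.827004 × 10^7) = 8847.0.

8847.0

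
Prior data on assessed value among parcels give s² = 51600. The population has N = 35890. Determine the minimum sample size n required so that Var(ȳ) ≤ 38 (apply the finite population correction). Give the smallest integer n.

1309

Without fpc, n₀ = s²/D = 51600/38 = 1357.8947.
With fpc, (1 − n/N)·s²/n ≤ D requires n ≥ n₀/(1 + n₀/N) = 1357.8947/(1 + 1357.8947/35890) = 1308.3918.
Rounding up, n = 1309.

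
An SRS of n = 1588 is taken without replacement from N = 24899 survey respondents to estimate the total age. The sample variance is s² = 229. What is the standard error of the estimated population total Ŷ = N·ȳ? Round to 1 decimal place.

Var(Ŷ) = N²·Var(ȳ) = N²·(1 − n/N)·s²/n.
f = 1588/24899 = 0.06377766; Var(ȳ) = 0.93622234·229/1588 = 0.13500939.
Var(Ŷ) = 24899² · 0.13500939 = 8.3700449 × 10^7.
SE(Ŷ) = √(8.3700449 × 10^7) = 9148.8.

9148.8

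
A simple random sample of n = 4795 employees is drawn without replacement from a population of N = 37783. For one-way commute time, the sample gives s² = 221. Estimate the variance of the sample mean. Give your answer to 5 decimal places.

0.04024

Under SRS without replacement, Var(ȳ) = (1 − f)·s²/n with f = n/N = 4795/37783 = 0.12690893.
Var(ȳ) = (1 − 0.12690893)·221/4795 = 0.87309107·0.046089677 = 0.040240485.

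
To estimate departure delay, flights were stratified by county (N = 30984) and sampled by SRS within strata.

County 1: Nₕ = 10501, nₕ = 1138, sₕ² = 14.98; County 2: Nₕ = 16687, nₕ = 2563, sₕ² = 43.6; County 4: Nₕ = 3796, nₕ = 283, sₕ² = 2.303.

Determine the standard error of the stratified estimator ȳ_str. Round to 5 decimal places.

0.07508

Var(ȳ_str) = Σₕ Wₕ²(1 − fₕ)sₕ²/nₕ with Wₕ = Nₕ/N, N = 30984.
County 1: Wₕ = 0.33891686; term = 0.33891686²·(1 − 0.10837063)·14.98/1138 = 0.0013481564.
County 2: Wₕ = 0.53856829; term = 0.53856829²·(1 − 0.15359262)·43.6/2563 = 0.0041763693.
County 4: Wₕ = 0.12251485; term = 0.12251485²·(1 − 0.07455216)·2.303/283 = 1.1304123 × 10^-4.
Sum = 0.0056375669.
SE = √(0.0056375669) = 0.07508.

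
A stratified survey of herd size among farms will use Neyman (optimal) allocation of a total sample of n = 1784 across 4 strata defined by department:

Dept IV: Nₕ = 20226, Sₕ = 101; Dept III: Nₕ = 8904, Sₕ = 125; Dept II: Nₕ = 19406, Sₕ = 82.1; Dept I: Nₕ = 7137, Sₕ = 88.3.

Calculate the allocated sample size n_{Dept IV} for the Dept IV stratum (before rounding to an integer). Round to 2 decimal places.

677.49

Neyman allocation: nₕ = n·NₕSₕ / Σⱼ NⱼSⱼ.
Σ NⱼSⱼ = 20226·101 + 8904·125 + 19406·82.1 + 7137·88.3 = 5.3792557 × 10^6.
n_{Dept IV} = 1784·20226·101 / (5.3792557 × 10^6) = 677.49.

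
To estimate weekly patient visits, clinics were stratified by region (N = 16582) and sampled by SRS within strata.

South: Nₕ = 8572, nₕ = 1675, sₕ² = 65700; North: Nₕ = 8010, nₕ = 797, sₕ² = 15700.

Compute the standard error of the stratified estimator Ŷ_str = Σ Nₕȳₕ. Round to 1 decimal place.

58797.0

Var(Ŷ_str) = Σₕ Nₕ²(1 − fₕ)sₕ²/nₕ.
South: 8572²·(1 − 1675/8572)·65700/1675 = 2.3189583 × 10^9.
North: 8010²·(1 − 797/8010)·15700/797 = 1.1381245 × 10^9.
Sum = 3.4570828 × 10^9.
SE = √(3.4570828 × 10^9) = 58797.0.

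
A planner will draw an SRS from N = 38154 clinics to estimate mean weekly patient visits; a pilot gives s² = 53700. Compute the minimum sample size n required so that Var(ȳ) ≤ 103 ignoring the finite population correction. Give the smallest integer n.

522

Without fpc, n₀ = s²/D = 53700/103 = 521.3592.
Rounding up, n = 522.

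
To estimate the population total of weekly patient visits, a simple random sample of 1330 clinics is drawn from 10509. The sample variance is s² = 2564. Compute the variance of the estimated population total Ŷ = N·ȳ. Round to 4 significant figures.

1.860 × 10^8

Var(Ŷ) = N²·Var(ȳ) = N²·(1 − n/N)·s²/n.
f = 1330/10509 = 0.12655819; Var(ȳ) = 0.87344181·2564/1330 = 1.6838382.
Var(Ŷ) = 10509² · 1.6838382 = 1.8596154 × 10^8.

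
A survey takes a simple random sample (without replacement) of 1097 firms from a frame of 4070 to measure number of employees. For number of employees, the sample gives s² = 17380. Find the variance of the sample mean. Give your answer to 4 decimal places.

Under SRS without replacement, Var(ȳ) = (1 − f)·s²/n with f = n/N = 1097/4070 = 0.26953317.
Var(ȳ) = (1 − 0.26953317)·17380/1097 = 0.73046683·15.843209 = 11.572938.

11.5729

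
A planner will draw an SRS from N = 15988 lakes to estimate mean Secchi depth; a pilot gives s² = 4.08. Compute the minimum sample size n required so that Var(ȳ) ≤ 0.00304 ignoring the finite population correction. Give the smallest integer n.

1343

Without fpc, n₀ = s²/D = 4.08/0.00304 = 1342.1053.
Rounding up, n = 1343.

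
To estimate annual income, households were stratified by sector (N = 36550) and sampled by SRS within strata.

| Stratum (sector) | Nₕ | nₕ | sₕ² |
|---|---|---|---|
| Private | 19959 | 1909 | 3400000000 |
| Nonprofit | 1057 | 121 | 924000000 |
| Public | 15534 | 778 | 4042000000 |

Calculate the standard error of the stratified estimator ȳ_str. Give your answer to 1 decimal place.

1173.6

Var(ȳ_str) = Σₕ Wₕ²(1 − fₕ)sₕ²/nₕ with Wₕ = Nₕ/N, N = 36550.
Private: Wₕ = 0.54607387; term = 0.54607387²·(1 − 0.09564607)·3400000000/1909 = 480301.8.
Nonprofit: Wₕ = 0.02891929; term = 0.02891929²·(1 − 0.11447493)·924000000/121 = 5655.3915.
Public: Wₕ = 0.42500684; term = 0.42500684²·(1 − 0.05008369)·4042000000/778 = 891443.65.
Sum = 1.3774008 × 10^6.
SE = √(1.3774008 × 10^6) = 1173.6.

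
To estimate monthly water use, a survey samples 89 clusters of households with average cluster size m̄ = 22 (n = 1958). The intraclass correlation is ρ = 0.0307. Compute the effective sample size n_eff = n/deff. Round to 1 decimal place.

deff = 1 + (22 − 1)·0.0307 = 1 + 0.6447 = 1.6447.
n_eff = 1958 / 1.6447 = 1190.5.

1190.5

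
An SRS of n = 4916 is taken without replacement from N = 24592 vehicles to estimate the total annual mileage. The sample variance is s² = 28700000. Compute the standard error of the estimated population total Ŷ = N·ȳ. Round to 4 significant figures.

Var(Ŷ) = N²·Var(ȳ) = N²·(1 − n/N)·s²/n.
f = 4916/24592 = 0.19990241; Var(ȳ) = 0.80009759·28700000/4916 = 4671.0335.
Var(Ŷ) = 24592² · 4671.0335 = 2.8248844 × 10^12.
SE(Ŷ) = √(2.8248844 × 10^12) = 1.681 × 10^6.

1.681 × 10^6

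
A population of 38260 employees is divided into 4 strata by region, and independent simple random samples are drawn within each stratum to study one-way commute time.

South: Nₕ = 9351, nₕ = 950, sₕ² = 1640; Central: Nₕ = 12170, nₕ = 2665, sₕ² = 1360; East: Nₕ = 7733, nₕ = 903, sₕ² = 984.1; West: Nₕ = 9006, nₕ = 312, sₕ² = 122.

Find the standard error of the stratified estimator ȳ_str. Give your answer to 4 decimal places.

0.4396

Var(ȳ_str) = Σₕ Wₕ²(1 − fₕ)sₕ²/nₕ with Wₕ = Nₕ/N, N = 38260.
South: Wₕ = 0.24440669; term = 0.24440669²·(1 − 0.10159341)·1640/950 = 0.092644438.
Central: Wₕ = 0.31808677; term = 0.31808677²·(1 − 0.21898110)·1360/2665 = 0.040326865.
East: Wₕ = 0.20211709; term = 0.20211709²·(1 − 0.11677227)·984.1/903 = 0.039321517.
West: Wₕ = 0.23538944; term = 0.23538944²·(1 − 0.03464357)·122/312 = 0.020915434.
Sum = 0.19320825.
SE = √(0.19320825) = 0.4396.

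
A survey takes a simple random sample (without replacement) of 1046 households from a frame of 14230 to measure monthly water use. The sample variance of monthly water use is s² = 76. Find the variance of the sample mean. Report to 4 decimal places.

Under SRS without replacement, Var(ȳ) = (1 − f)·s²/n with f = n/N = 1046/14230 = 0.07350668.
Var(ȳ) = (1 − 0.07350668)·76/1046 = 0.92649332·0.072657744 = 0.067316915.

0.0673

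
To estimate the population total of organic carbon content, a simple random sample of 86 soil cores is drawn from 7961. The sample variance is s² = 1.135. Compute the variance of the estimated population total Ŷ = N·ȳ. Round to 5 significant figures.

Var(Ŷ) = N²·Var(ȳ) = N²·(1 − n/N)·s²/n.
f = 86/7961 = 0.01080266; Var(ȳ) = 0.98919734·1.135/86 = 0.013055104.
Var(Ŷ) = 7961² · 0.013055104 = 827400.13.

827400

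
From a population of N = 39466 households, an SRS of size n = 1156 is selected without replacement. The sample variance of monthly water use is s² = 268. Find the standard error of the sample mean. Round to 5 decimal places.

Under SRS without replacement, Var(ȳ) = (1 − f)·s²/n with f = n/N = 1156/39466 = 0.02929104.
Var(ȳ) = (1 − 0.02929104)·268/1156 = 0.97070896·0.23183391 = 0.22504325.
SE(ȳ) = √(0.22504325) = 0.47439.

0.47439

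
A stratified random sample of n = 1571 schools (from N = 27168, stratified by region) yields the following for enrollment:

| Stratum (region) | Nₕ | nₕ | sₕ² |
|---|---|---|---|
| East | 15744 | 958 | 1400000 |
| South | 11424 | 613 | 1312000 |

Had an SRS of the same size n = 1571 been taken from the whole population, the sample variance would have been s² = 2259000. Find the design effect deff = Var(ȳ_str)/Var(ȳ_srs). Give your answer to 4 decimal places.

0.6046

Var(ȳ_str) = Σ Wₕ²(1−fₕ)sₕ²/nₕ with Wₕ = Nₕ/27168:
  East: (15744/27168)²·(1−958/15744)·1400000/958 = 460.90665
  South: (11424/27168)²·(1−613/11424)·1312000/613 = 358.13114
  → Var(ȳ_str) = 819.03779.
Var(ȳ_srs) = (1 − 1571/27168)·2259000/1571 = 1354.7883.
deff = 819.03779 / 1354.7883 = 0.6046.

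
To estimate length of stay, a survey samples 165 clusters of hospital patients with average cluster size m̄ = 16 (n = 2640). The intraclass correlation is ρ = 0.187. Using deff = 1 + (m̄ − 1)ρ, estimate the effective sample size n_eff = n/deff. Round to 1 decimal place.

693.8

deff = 1 + (16 − 1)·0.187 = 1 + 2.805 = 3.805.
n_eff = 2640 / 3.805 = 693.8.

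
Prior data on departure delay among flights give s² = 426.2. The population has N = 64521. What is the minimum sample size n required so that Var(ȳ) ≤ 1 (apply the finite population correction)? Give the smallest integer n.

424

Without fpc, n₀ = s²/D = 426.2/1 = 426.2000.
With fpc, (1 − n/N)·s²/n ≤ D requires n ≥ n₀/(1 + n₀/N) = 426.2000/(1 + 426.2000/64521) = 423.4032.
Rounding up, n = 424.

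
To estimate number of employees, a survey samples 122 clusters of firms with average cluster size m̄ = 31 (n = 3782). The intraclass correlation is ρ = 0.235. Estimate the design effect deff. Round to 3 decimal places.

8.050

deff = 1 + (31 − 1)·0.235 = 1 + 7.05 = 8.05.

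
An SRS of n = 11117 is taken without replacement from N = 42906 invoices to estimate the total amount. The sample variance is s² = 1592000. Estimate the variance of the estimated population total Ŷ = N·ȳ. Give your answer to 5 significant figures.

1.9532 × 10^11

Var(Ŷ) = N²·Var(ȳ) = N²·(1 − n/N)·s²/n.
f = 11117/42906 = 0.25910129; Var(ȳ) = 0.74089871·1592000/11117 = 106.09973.
Var(Ŷ) = 42906² · 106.09973 = 1.9532163 × 10^11.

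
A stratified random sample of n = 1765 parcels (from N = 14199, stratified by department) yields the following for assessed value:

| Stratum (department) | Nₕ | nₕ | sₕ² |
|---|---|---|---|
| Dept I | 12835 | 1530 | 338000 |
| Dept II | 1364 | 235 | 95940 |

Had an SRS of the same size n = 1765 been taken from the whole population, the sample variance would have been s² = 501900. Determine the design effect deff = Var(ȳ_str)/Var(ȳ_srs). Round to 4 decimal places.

0.6510

Var(ȳ_str) = Σ Wₕ²(1−fₕ)sₕ²/nₕ with Wₕ = Nₕ/14199:
  Dept I: (12835/14199)²·(1−1530/12835)·338000/1530 = 158.99234
  Dept II: (1364/14199)²·(1−235/1364)·95940/235 = 3.1183485
  → Var(ȳ_str) = 162.11069.
Var(ȳ_srs) = (1 − 1765/14199)·501900/1765 = 249.01505.
deff = 162.11069 / 249.01505 = 0.6510.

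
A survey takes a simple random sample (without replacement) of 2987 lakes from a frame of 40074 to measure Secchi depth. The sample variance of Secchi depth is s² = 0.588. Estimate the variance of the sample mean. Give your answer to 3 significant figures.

1.82 × 10^-4

Under SRS without replacement, Var(ȳ) = (1 − f)·s²/n with f = n/N = 2987/40074 = 0.07453711.
Var(ȳ) = (1 − 0.07453711)·0.588/2987 = 0.92546289·1.9685303 × 10^-4 = 1.8218017 × 10^-4.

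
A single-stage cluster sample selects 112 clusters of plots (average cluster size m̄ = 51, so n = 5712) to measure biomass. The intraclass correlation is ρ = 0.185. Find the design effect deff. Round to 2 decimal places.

10.25

deff = 1 + (51 − 1)·0.185 = 1 + 9.25 = 10.25.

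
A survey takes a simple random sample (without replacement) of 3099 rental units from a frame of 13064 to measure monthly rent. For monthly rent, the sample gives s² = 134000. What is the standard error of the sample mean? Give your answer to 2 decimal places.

Under SRS without replacement, Var(ȳ) = (1 − f)·s²/n with f = n/N = 3099/13064 = 0.23721678.
Var(ȳ) = (1 − 0.23721678)·134000/3099 = 0.76278322·43.239755 = 32.982559.
SE(ȳ) = √(32.982559) = 5.74.

5.74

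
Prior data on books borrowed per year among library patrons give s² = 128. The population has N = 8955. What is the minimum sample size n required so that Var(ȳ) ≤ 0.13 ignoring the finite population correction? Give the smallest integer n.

985

Without fpc, n₀ = s²/D = 128/0.13 = 984.6154.
Rounding up, n = 985.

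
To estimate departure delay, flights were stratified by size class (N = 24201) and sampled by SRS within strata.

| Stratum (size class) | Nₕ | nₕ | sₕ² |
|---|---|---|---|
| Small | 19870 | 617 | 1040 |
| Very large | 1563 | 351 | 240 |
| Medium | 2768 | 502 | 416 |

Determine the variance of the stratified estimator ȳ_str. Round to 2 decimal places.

Var(ȳ_str) = Σₕ Wₕ²(1 − fₕ)sₕ²/nₕ with Wₕ = Nₕ/N, N = 24201.
Small: Wₕ = 0.82104045; term = 0.82104045²·(1 − 0.03105184)·1040/617 = 1.1009759.
Very large: Wₕ = 0.06458411; term = 0.06458411²·(1 − 0.22456814)·240/351 = 0.0022115619.
Medium: Wₕ = 0.11437544; term = 0.11437544²·(1 − 0.18135838)·416/502 = 0.008874604.
Sum = 1.1120621.

1.11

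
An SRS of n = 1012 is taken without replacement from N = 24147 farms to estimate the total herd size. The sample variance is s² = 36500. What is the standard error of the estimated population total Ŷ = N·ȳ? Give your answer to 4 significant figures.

141900

Var(Ŷ) = N²·Var(ȳ) = N²·(1 − n/N)·s²/n.
f = 1012/24147 = 0.04190997; Var(ȳ) = 0.95809003·36500/1012 = 34.555619.
Var(Ŷ) = 24147² · 34.555619 = 2.0148608 × 10^10.
SE(Ŷ) = √(2.0148608 × 10^10) = 141900.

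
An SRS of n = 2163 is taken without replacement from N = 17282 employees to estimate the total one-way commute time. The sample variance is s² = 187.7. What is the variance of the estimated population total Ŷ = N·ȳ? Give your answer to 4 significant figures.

Var(Ŷ) = N²·Var(ȳ) = N²·(1 − n/N)·s²/n.
f = 2163/17282 = 0.12515913; Var(ȳ) = 0.87484087·187.7/2163 = 0.075916612.
Var(Ŷ) = 17282² · 0.075916612 = 2.2673827 × 10^7.

2.267 × 10^7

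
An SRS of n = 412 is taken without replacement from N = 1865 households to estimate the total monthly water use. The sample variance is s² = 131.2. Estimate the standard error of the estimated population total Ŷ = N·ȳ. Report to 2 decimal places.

928.95

Var(Ŷ) = N²·Var(ȳ) = N²·(1 − n/N)·s²/n.
f = 412/1865 = 0.22091153; Var(ȳ) = 0.77908847·131.2/412 = 0.24809808.
Var(Ŷ) = 1865² · 0.24809808 = 862940.94.
SE(Ŷ) = √(862940.94) = 928.95.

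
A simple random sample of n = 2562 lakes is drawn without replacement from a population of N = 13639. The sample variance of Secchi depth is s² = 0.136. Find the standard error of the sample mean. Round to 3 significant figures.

Under SRS without replacement, Var(ȳ) = (1 − f)·s²/n with f = n/N = 2562/13639 = 0.18784368.
Var(ȳ) = (1 − 0.18784368)·0.136/2562 = 0.81215632·5.3083528 × 10^-5 = 4.3112123 × 10^-5.
SE(ȳ) = √(4.3112123 × 10^-5) = 0.00657.

0.00657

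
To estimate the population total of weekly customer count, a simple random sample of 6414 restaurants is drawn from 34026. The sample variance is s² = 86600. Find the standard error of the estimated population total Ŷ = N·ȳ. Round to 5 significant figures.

112630

Var(Ŷ) = N²·Var(ȳ) = N²·(1 − n/N)·s²/n.
f = 6414/34026 = 0.18850291; Var(ȳ) = 0.81149709·86600/6414 = 10.956602.
Var(Ŷ) = 34026² · 10.956602 = 1.2685211 × 10^10.
SE(Ŷ) = √(1.2685211 × 10^10) = 112630.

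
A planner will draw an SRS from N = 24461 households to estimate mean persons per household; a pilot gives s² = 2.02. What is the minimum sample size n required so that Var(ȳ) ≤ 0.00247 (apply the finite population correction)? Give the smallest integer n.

792

Without fpc, n₀ = s²/D = 2.02/0.00247 = 817.8138.
With fpc, (1 − n/N)·s²/n ≤ D requires n ≥ n₀/(1 + n₀/N) = 817.8138/(1 + 817.8138/24461) = 791.3561.
Rounding up, n = 792.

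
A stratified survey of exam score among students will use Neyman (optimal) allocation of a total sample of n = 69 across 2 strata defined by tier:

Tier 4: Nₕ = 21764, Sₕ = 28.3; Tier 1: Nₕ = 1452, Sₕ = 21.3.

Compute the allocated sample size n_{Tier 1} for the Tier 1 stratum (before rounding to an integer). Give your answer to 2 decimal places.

3.30

Neyman allocation: nₕ = n·NₕSₕ / Σⱼ NⱼSⱼ.
Σ NⱼSⱼ = 21764·28.3 + 1452·21.3 = 646848.8.
n_{Tier 1} = 69·1452·21.3 / 646848.8 = 3.30.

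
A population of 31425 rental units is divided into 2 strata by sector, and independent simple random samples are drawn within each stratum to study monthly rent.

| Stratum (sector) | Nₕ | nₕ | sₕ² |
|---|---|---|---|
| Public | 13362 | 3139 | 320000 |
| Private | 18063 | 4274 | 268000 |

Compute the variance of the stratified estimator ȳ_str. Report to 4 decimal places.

Var(ȳ_str) = Σₕ Wₕ²(1 − fₕ)sₕ²/nₕ with Wₕ = Nₕ/N, N = 31425.
Public: Wₕ = 0.42520286; term = 0.42520286²·(1 − 0.23491992)·320000/3139 = 14.10126.
Private: Wₕ = 0.57479714; term = 0.57479714²·(1 − 0.23661629)·268000/4274 = 15.815115.
Sum = 29.916375.

29.9164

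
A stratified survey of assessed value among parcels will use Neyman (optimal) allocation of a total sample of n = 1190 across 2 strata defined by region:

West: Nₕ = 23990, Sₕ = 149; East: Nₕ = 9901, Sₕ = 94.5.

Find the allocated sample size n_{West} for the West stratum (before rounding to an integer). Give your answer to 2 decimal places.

943.13

Neyman allocation: nₕ = n·NₕSₕ / Σⱼ NⱼSⱼ.
Σ NⱼSⱼ = 23990·149 + 9901·94.5 = 4.5101545 × 10^6.
n_{West} = 1190·23990·149 / (4.5101545 × 10^6) = 943.13.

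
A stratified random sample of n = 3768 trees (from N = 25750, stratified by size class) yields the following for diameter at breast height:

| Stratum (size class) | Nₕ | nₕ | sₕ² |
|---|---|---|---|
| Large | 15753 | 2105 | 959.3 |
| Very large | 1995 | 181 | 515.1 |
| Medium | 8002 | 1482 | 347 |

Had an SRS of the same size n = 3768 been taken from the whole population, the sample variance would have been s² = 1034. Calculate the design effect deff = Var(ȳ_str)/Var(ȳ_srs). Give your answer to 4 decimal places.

0.7757

Var(ȳ_str) = Σ Wₕ²(1−fₕ)sₕ²/nₕ with Wₕ = Nₕ/25750:
  Large: (15753/25750)²·(1−2105/15753)·959.3/2105 = 0.14776792
  Very large: (1995/25750)²·(1−181/1995)·515.1/181 = 0.015532404
  Medium: (8002/25750)²·(1−1482/8002)·347/1482 = 0.018423534
  → Var(ȳ_str) = 0.18172386.
Var(ȳ_srs) = (1 − 3768/25750)·1034/3768 = 0.2342608.
deff = 0.18172386 / 0.2342608 = 0.7757.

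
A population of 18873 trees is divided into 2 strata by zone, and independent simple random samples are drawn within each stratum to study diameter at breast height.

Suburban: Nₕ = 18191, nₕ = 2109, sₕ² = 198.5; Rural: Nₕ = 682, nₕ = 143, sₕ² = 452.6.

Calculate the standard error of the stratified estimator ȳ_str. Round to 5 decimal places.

0.28385

Var(ȳ_str) = Σₕ Wₕ²(1 − fₕ)sₕ²/nₕ with Wₕ = Nₕ/N, N = 18873.
Suburban: Wₕ = 0.96386372; term = 0.96386372²·(1 − 0.11593645)·198.5/2109 = 0.077303416.
Rural: Wₕ = 0.03613628; term = 0.03613628²·(1 − 0.20967742)·452.6/143 = 0.003266403.
Sum = 0.080569819.
SE = √(0.080569819) = 0.28385.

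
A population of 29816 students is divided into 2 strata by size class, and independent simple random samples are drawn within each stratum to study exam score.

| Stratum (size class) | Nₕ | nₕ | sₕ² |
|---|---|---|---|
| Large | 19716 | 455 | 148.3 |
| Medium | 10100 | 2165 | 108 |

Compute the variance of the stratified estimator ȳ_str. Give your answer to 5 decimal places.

Var(ȳ_str) = Σₕ Wₕ²(1 − fₕ)sₕ²/nₕ with Wₕ = Nₕ/N, N = 29816.
Large: Wₕ = 0.66125570; term = 0.66125570²·(1 − 0.02307770)·148.3/455 = 0.13922866.
Medium: Wₕ = 0.33874430; term = 0.33874430²·(1 − 0.21435644)·108/2165 = 0.0044971296.
Sum = 0.14372579.

0.14373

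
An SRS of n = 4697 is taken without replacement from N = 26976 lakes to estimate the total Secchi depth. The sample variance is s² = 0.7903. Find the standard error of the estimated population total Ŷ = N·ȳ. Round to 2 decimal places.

Var(Ŷ) = N²·Var(ȳ) = N²·(1 − n/N)·s²/n.
f = 4697/26976 = 0.17411773; Var(ȳ) = 0.82588227·0.7903/4697 = 1.3895992 × 10^-4.
Var(Ŷ) = 26976² · (1.3895992 × 10^-4) = 101121.77.
SE(Ŷ) = √(101121.77) = 318.00.

318.00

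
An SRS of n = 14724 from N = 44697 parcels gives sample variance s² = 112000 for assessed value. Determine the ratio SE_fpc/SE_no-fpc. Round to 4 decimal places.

0.8189

f = n/N = 14724/44697 = 0.32941808.
SE_no-fpc = √(s²/n) = 2.7580117; SE_fpc = √((1−f)s²/n) = 2.25851.
Ratio = √(1−f) = 0.81889066.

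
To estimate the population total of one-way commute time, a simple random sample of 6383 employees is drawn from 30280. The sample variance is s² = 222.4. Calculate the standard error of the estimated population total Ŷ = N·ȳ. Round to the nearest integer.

5021

Var(Ŷ) = N²·Var(ȳ) = N²·(1 − n/N)·s²/n.
f = 6383/30280 = 0.21079921; Var(ȳ) = 0.78920079·222.4/6383 = 0.027497768.
Var(Ŷ) = 30280² · 0.027497768 = 2.521211 × 10^7.
SE(Ŷ) = √(2.521211 × 10^7) = 5021.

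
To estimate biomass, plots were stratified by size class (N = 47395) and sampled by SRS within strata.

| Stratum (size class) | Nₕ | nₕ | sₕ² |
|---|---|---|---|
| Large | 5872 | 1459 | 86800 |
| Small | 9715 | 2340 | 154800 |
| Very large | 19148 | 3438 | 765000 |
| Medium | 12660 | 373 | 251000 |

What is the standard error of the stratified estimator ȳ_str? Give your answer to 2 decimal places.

8.90

Var(ȳ_str) = Σₕ Wₕ²(1 − fₕ)sₕ²/nₕ with Wₕ = Nₕ/N, N = 47395.
Large: Wₕ = 0.12389493; term = 0.12389493²·(1 − 0.24846730)·86800/1459 = 0.68630846.
Small: Wₕ = 0.20497943; term = 0.20497943²·(1 − 0.24086464)·154800/2340 = 2.1100603.
Very large: Wₕ = 0.40400886; term = 0.40400886²·(1 − 0.17954878)·765000/3438 = 29.798206.
Medium: Wₕ = 0.26711678; term = 0.26711678²·(1 − 0.02946288)·251000/373 = 46.599301.
Sum = 79.193876.
SE = √(79.193876) = 8.90.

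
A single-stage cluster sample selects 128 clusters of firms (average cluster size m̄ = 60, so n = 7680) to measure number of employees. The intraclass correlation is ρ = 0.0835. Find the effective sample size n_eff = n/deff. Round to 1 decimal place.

deff = 1 + (60 − 1)·0.0835 = 1 + 4.9265 = 5.9265.
n_eff = 7680 / 5.9265 = 1295.9.

1295.9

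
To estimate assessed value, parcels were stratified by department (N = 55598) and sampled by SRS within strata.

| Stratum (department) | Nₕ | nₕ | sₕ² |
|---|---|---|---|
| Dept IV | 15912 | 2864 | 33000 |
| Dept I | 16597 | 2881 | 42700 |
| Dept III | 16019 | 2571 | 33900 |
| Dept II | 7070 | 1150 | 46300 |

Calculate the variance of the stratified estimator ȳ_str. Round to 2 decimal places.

Var(ȳ_str) = Σₕ Wₕ²(1 − fₕ)sₕ²/nₕ with Wₕ = Nₕ/N, N = 55598.
Dept IV: Wₕ = 0.28619735; term = 0.28619735²·(1 − 0.17998994)·33000/2864 = 0.77391151.
Dept I: Wₕ = 0.29851793; term = 0.29851793²·(1 − 0.17358559)·42700/2881 = 1.091499.
Dept III: Wₕ = 0.28812187; term = 0.28812187²·(1 − 0.16049691)·33900/2571 = 0.91890875.
Dept II: Wₕ = 0.12716285; term = 0.12716285²·(1 − 0.16265912)·46300/1150 = 0.54513734.
Sum = 3.3294566.

3.33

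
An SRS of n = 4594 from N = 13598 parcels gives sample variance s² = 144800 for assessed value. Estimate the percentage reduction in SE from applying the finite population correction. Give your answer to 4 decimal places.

18.6270

f = n/N = 4594/13598 = 0.33784380.
SE_no-fpc = √(s²/n) = 5.6142117; SE_fpc = √((1−f)s²/n) = 4.5684514.
Ratio = √(1−f) = 0.81372981. Reduction = 100·(1 − 0.81372981) = 18.6270%.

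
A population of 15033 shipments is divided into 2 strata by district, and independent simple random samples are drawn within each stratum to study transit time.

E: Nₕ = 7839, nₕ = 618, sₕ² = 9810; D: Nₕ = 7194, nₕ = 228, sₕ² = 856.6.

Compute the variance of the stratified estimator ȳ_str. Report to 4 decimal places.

Var(ȳ_str) = Σₕ Wₕ²(1 − fₕ)sₕ²/nₕ with Wₕ = Nₕ/N, N = 15033.
E: Wₕ = 0.52145280; term = 0.52145280²·(1 − 0.07883659)·9810/618 = 3.9760078.
D: Wₕ = 0.47854720; term = 0.47854720²·(1 − 0.03169308)·856.6/228 = 0.83311665.
Sum = 4.8091245.

4.8091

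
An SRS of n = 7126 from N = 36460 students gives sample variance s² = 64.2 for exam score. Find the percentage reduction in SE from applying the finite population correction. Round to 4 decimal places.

f = n/N = 7126/36460 = 0.19544707.
SE_no-fpc = √(s²/n) = 0.094917132; SE_fpc = √((1−f)s²/n) = 0.085137701.
Ratio = √(1−f) = 0.89696875. Reduction = 100·(1 − 0.89696875) = 10.3031%.

10.3031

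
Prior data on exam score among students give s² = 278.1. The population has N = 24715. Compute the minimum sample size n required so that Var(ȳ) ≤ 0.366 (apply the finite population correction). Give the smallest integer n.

Without fpc, n₀ = s²/D = 278.1/0.366 = 759.8361.
With fpc, (1 − n/N)·s²/n ≤ D requires n ≥ n₀/(1 + n₀/N) = 759.8361/(1 + 759.8361/24715) = 737.1725.
Rounding up, n = 738.

738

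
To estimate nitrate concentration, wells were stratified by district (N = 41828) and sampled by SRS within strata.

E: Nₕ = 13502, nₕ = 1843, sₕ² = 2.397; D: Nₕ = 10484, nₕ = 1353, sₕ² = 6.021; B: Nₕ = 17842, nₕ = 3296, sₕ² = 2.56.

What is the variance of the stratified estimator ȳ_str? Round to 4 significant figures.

4.757 × 10^-4

Var(ȳ_str) = Σₕ Wₕ²(1 − fₕ)sₕ²/nₕ with Wₕ = Nₕ/N, N = 41828.
E: Wₕ = 0.32279813; term = 0.32279813²·(1 − 0.13649830)·2.397/1843 = 1.1702211 × 10^-4.
D: Wₕ = 0.25064550; term = 0.25064550²·(1 − 0.12905380)·6.021/1353 = 2.4349048 × 10^-4.
B: Wₕ = 0.42655637; term = 0.42655637²·(1 − 0.18473265)·2.56/3296 = 1.1521411 × 10^-4.
Sum = 4.757267 × 10^-4.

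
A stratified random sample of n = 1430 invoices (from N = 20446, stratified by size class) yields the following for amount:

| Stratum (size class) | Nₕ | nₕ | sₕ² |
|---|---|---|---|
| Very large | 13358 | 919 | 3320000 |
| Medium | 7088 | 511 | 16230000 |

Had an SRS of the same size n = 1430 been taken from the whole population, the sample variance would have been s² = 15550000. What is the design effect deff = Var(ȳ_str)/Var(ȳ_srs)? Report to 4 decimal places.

Var(ȳ_str) = Σ Wₕ²(1−fₕ)sₕ²/nₕ with Wₕ = Nₕ/20446:
  Very large: (13358/20446)²·(1−919/13358)·3320000/919 = 1435.9283
  Medium: (7088/20446)²·(1−511/7088)·16230000/511 = 3541.8687
  → Var(ȳ_str) = 4977.797.
Var(ȳ_srs) = (1 − 1430/20446)·15550000/1430 = 10113.586.
deff = 4977.797 / 10113.586 = 0.4922.

0.4922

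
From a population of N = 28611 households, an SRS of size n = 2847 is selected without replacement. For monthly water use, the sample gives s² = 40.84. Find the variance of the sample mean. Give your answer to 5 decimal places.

Under SRS without replacement, Var(ȳ) = (1 − f)·s²/n with f = n/N = 2847/28611 = 0.09950718.
Var(ȳ) = (1 − 0.09950718)·40.84/2847 = 0.90049282·0.014344924 = 0.012917501.

0.01292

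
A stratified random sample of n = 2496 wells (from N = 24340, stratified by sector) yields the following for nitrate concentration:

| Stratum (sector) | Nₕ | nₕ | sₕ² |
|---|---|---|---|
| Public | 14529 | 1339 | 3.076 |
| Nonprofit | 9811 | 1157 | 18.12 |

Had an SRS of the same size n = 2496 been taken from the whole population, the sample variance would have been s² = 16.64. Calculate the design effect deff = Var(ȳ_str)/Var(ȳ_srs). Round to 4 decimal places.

0.4993

Var(ȳ_str) = Σ Wₕ²(1−fₕ)sₕ²/nₕ with Wₕ = Nₕ/24340:
  Public: (14529/24340)²·(1−1339/14529)·3.076/1339 = 7.4309635 × 10^-4
  Nonprofit: (9811/24340)²·(1−1157/9811)·18.12/1157 = 0.0022444702
  → Var(ȳ_str) = 0.0029875666.
Var(ȳ_srs) = (1 − 2496/24340)·16.64/2496 = 0.0059830184.
deff = 0.0029875666 / 0.0059830184 = 0.4993.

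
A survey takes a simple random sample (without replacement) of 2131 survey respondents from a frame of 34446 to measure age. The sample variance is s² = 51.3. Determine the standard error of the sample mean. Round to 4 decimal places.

0.1503

Under SRS without replacement, Var(ȳ) = (1 − f)·s²/n with f = n/N = 2131/34446 = 0.06186495.
Var(ȳ) = (1 − 0.06186495)·51.3/2131 = 0.93813505·0.024073205 = 0.022583917.
SE(ȳ) = √(0.022583917) = 0.1503.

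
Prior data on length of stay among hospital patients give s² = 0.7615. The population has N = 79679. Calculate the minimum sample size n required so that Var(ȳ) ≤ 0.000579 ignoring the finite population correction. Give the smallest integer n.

Without fpc, n₀ = s²/D = 0.7615/0.000579 = 1315.1986.
Rounding up, n = 1316.

1316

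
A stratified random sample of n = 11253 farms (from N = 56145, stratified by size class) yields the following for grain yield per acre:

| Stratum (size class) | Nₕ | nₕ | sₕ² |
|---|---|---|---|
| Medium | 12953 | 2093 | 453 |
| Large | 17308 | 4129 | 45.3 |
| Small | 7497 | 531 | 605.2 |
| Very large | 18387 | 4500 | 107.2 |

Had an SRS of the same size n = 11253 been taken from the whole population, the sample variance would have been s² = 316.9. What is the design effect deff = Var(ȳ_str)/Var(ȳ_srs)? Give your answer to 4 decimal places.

1.3885

Var(ȳ_str) = Σ Wₕ²(1−fₕ)sₕ²/nₕ with Wₕ = Nₕ/56145:
  Medium: (12953/56145)²·(1−2093/12953)·453/2093 = 0.0096584401
  Large: (17308/56145)²·(1−4129/17308)·45.3/4129 = 7.9389029 × 10^-4
  Small: (7497/56145)²·(1−531/7497)·605.2/531 = 0.018882227
  Very large: (18387/56145)²·(1−4500/18387)·107.2/4500 = 0.0019296539
  → Var(ȳ_str) = 0.031264211.
Var(ȳ_srs) = (1 − 11253/56145)·316.9/11253 = 0.022517065.
deff = 0.031264211 / 0.022517065 = 1.3885.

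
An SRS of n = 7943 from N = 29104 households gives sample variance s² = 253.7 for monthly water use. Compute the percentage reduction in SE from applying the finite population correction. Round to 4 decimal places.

f = n/N = 7943/29104 = 0.27291781.
SE_no-fpc = √(s²/n) = 0.17871786; SE_fpc = √((1−f)s²/n) = 0.15239114.
Ratio = √(1−f) = 0.85269114. Reduction = 100·(1 − 0.85269114) = 14.7309%.

14.7309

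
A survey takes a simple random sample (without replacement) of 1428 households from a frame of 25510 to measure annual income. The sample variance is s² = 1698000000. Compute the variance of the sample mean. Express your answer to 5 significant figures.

Under SRS without replacement, Var(ȳ) = (1 − f)·s²/n with f = n/N = 1428/25510 = 0.05597805.
Var(ȳ) = (1 − 0.05597805)·1698000000/1428 = 0.94402195·1.1890756 × 10^6 = 1.1225135 × 10^6.

1.1225 × 10^6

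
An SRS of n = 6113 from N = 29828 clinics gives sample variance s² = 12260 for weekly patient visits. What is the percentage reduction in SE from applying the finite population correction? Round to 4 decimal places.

10.8340

f = n/N = 6113/29828 = 0.20494167.
SE_no-fpc = √(s²/n) = 1.4161786; SE_fpc = √((1−f)s²/n) = 1.2627505.
Ratio = √(1−f) = 0.89166044. Reduction = 100·(1 − 0.89166044) = 10.8340%.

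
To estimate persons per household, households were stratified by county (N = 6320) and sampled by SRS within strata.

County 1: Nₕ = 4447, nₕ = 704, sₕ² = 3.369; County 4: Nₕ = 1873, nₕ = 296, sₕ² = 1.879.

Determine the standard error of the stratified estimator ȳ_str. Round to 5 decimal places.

0.04964

Var(ȳ_str) = Σₕ Wₕ²(1 − fₕ)sₕ²/nₕ with Wₕ = Nₕ/N, N = 6320.
County 1: Wₕ = 0.70363924; term = 0.70363924²·(1 − 0.15830897)·3.369/704 = 0.0019942571.
County 4: Wₕ = 0.29636076; term = 0.29636076²·(1 − 0.15803524)·1.879/296 = 4.6942951 × 10^-4.
Sum = 0.0024636866.
SE = √(0.0024636866) = 0.04964.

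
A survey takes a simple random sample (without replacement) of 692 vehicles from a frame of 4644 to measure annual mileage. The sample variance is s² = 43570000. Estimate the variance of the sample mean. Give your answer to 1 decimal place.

53580.4

Under SRS without replacement, Var(ȳ) = (1 − f)·s²/n with f = n/N = 692/4644 = 0.14900947.
Var(ȳ) = (1 − 0.14900947)·43570000/692 = 0.85099053·62962.428 = 53580.429.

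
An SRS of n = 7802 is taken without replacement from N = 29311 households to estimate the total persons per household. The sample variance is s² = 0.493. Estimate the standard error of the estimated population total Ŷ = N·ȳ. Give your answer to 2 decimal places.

Var(Ŷ) = N²·Var(ȳ) = N²·(1 − n/N)·s²/n.
f = 7802/29311 = 0.26617993; Var(ȳ) = 0.73382007·0.493/7802 = 4.6369302 × 10^-5.
Var(Ŷ) = 29311² · (4.6369302 × 10^-5) = 39837.477.
SE(Ŷ) = √(39837.477) = 199.59.

199.59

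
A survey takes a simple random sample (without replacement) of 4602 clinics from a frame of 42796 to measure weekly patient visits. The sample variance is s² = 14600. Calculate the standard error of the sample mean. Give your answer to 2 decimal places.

1.68

Under SRS without replacement, Var(ȳ) = (1 − f)·s²/n with f = n/N = 4602/42796 = 0.10753341.
Var(ȳ) = (1 − 0.10753341)·14600/4602 = 0.89246659·3.1725337 = 2.8313803.
SE(ȳ) = √(2.8313803) = 1.68.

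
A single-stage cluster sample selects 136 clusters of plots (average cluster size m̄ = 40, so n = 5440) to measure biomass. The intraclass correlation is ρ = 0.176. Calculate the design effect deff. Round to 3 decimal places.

7.864

deff = 1 + (40 − 1)·0.176 = 1 + 6.864 = 7.864.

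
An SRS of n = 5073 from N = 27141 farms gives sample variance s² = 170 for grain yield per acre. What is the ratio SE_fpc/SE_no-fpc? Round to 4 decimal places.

f = n/N = 5073/27141 = 0.18691279.
SE_no-fpc = √(s²/n) = 0.1830594; SE_fpc = √((1−f)s²/n) = 0.16506713.
Ratio = √(1−f) = 0.90171349.

0.9017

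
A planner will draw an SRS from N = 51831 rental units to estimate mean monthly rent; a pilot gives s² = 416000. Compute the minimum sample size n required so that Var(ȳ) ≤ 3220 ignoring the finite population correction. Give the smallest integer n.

130

Without fpc, n₀ = s²/D = 416000/3220 = 129.1925.
Rounding up, n = 130.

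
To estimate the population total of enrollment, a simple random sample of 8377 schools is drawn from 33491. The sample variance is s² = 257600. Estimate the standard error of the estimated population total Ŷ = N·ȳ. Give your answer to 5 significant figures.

160820

Var(Ŷ) = N²·Var(ȳ) = N²·(1 − n/N)·s²/n.
f = 8377/33491 = 0.25012690; Var(ȳ) = 0.74987310·257600/8377 = 23.059247.
Var(Ŷ) = 33491² · 23.059247 = 2.5864337 × 10^10.
SE(Ŷ) = √(2.5864337 × 10^10) = 160820.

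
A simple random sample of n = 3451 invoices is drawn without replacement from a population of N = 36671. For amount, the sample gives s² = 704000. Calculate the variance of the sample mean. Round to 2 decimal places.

Under SRS without replacement, Var(ȳ) = (1 − f)·s²/n with f = n/N = 3451/36671 = 0.09410706.
Var(ȳ) = (1 − 0.09410706)·704000/3451 = 0.90589294·203.99884 = 184.80111.

184.80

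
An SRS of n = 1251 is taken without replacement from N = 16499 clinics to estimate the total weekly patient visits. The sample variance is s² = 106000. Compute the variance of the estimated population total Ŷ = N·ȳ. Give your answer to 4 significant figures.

2.132 × 10^10

Var(Ŷ) = N²·Var(ȳ) = N²·(1 − n/N)·s²/n.
f = 1251/16499 = 0.07582278; Var(ȳ) = 0.92417722·106000/1251 = 78.307582.
Var(Ŷ) = 16499² · 78.307582 = 2.1316655 × 10^10.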